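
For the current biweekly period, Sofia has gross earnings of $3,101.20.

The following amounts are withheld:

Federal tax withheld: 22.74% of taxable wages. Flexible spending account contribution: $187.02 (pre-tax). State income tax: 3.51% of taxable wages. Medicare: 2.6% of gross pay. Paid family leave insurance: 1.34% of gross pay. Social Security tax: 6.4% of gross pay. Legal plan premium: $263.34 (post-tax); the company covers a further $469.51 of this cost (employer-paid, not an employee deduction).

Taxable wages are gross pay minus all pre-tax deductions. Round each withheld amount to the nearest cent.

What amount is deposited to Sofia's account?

$1,565.20

Flexible spending account contribution: $187.02
Taxable wages = $3,101.20 − $187.02 = $2,914.18
Federal tax withheld: $2,914.18 × 0.2274 = $662.68
State income tax: $2,914.18 × 0.0351 = $102.29
Social Security tax: $3,101.20 × 0.064 = $198.48
Medicare: $3,101.20 × 0.026 = $80.63
Paid family leave insurance: $3,101.20 × 0.0134 = $41.56
Legal plan premium: $263.34
(Employer's $469.51 toward legal plan premium is not withheld from the employee.)
Total deductions = $187.02 + $662.68 + $102.29 + $198.48 + $80.63 + $41.56 + $263.34 = $1,536.00
Net pay = $3,101.20 − $1,536.00 = $1,565.20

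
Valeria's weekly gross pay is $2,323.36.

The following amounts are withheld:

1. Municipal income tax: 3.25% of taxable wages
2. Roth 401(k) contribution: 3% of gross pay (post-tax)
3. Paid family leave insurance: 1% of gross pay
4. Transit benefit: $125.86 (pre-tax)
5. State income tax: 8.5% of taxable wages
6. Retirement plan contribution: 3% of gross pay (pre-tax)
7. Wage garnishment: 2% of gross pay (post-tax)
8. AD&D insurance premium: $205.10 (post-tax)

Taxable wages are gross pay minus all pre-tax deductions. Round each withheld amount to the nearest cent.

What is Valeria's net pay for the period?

$1,533.29

Transit benefit: $125.86
Retirement plan contribution: $2,323.36 × 0.03 = $69.70
Pre-tax total = $125.86 + $69.70 = $195.56
Taxable wages = $2,323.36 − $195.56 = $2,127.80
Municipal income tax: $2,127.80 × 0.0325 = $69.15
State income tax: $2,127.80 × 0.085 = $180.86
Paid family leave insurance: $2,323.36 × 0.01 = $23.23
Roth 401(k) contribution: $2,323.36 × 0.03 = $69.70
AD&D insurance premium: $205.10
Wage garnishment: $2,323.36 × 0.02 = $46.47
Total deductions = $125.86 + $69.70 + $69.15 + $180.86 + $23.23 + $69.70 + $205.10 + $46.47 = $790.07
Net pay = $2,323.36 − $790.07 = $1,533.29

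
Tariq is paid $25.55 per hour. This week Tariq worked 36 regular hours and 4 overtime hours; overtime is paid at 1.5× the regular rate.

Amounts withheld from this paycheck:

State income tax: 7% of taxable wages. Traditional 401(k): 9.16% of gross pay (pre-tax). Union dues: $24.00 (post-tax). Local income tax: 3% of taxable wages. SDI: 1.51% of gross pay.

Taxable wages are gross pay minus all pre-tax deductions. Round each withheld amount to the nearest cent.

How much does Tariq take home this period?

Regular pay: 36 × $25.55 = $919.80
Overtime pay: 4 × $25.55 × 1.5 = $153.30
Gross pay = $919.80 + $153.30 = $1,073.10
Traditional 401(k): $1,073.10 × 0.0916 = $98.30
Taxable wages = $1,073.10 − $98.30 = $974.80
Local income tax: $974.80 × 0.03 = $29.24
State income tax: $974.80 × 0.07 = $68.24
SDI: $1,073.10 × 0.0151 = $16.20
Union dues: $24.00
Total deductions = $98.30 + $29.24 + $68.24 + $16.20 + $24.00 = $235.98
Net pay = $1,073.10 − $235.98 = $837.12

$837.12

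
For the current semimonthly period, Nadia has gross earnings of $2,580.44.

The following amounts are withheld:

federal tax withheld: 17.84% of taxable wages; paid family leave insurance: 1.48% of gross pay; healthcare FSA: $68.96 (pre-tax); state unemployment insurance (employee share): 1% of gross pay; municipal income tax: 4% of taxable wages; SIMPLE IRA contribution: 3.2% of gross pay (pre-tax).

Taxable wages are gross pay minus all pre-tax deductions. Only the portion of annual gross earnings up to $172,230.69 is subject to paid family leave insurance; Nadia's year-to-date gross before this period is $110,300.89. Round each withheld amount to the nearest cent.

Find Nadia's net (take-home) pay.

$1,834.44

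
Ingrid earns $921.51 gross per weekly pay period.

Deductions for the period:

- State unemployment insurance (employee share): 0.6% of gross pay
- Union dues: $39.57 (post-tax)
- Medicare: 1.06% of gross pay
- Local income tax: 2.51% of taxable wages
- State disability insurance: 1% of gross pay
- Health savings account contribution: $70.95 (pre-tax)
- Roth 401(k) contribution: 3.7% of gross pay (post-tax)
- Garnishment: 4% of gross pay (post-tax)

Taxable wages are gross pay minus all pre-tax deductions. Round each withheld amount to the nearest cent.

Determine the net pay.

$694.16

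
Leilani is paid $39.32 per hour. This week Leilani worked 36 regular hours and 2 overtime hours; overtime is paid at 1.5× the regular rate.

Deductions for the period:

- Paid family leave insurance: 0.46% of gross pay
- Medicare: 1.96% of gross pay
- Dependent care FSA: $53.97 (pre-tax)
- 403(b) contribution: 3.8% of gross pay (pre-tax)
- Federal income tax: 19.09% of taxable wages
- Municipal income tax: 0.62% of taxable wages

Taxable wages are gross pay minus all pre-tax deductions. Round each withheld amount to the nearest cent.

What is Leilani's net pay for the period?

$1,104.01

Regular pay: 36 × $39.32 = $1,415.52
Overtime pay: 2 × $39.32 × 1.5 = $117.96
Gross pay = $1,415.52 + $117.96 = $1,533.48
Dependent care FSA: $53.97
403(b) contribution: $1,533.48 × 0.038 = $58.27
Pre-tax total = $53.97 + $58.27 = $112.24
Taxable wages = $1,533.48 − $112.24 = $1,421.24
Federal income tax: $1,421.24 × 0.1909 = $271.31
Municipal income tax: $1,421.24 × 0.0062 = $8.81
Paid family leave insurance: $1,533.48 × 0.0046 = $7.05
Medicare: $1,533.48 × 0.0196 = $30.06
Total deductions = $53.97 + $58.27 + $271.31 + $8.81 + $7.05 + $30.06 = $429.47
Net pay = $1,533.48 − $429.47 = $1,104.01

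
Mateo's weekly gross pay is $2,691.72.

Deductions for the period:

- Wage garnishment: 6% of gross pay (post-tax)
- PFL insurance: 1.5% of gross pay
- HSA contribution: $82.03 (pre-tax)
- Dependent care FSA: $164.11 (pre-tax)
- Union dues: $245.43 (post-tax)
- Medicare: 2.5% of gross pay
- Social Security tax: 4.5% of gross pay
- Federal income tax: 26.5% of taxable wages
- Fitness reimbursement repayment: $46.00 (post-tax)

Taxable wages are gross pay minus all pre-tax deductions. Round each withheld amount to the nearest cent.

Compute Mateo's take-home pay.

$1,115.77

HSA contribution: $82.03
Dependent care FSA: $164.11
Pre-tax total = $82.03 + $164.11 = $246.14
Taxable wages = $2,691.72 − $246.14 = $2,445.58
Federal income tax: $2,445.58 × 0.265 = $648.08
PFL insurance: $2,691.72 × 0.015 = $40.38
Medicare: $2,691.72 × 0.025 = $67.29
Social Security tax: $2,691.72 × 0.045 = $121.13
Union dues: $245.43
Fitness reimbursement repayment: $46.00
Wage garnishment: $2,691.72 × 0.06 = $161.50
Total deductions = $82.03 + $164.11 + $648.08 + $40.38 + $67.29 + $121.13 + $245.43 + $46.00 + $161.50 = $1,575.95
Net pay = $2,691.72 − $1,575.95 = $1,115.77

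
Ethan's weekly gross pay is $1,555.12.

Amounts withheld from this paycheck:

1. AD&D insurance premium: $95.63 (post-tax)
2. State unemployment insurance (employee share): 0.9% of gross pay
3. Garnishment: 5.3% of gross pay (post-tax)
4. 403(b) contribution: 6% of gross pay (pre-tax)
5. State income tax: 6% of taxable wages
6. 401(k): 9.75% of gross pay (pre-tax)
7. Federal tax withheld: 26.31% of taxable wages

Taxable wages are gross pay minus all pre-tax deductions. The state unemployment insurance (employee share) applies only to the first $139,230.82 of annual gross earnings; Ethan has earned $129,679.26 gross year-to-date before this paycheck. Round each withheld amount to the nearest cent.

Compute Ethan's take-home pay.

403(b) contribution: $1,555.12 × 0.06 = $93.31
401(k): $1,555.12 × 0.0975 = $151.62
Pre-tax total = $93.31 + $151.62 = $244.93
Taxable wages = $1,555.12 − $244.93 = $1,310.19
Federal tax withheld: $1,310.19 × 0.2631 = $344.71
State income tax: $1,310.19 × 0.06 = $78.61
State unemployment insurance (employee share): cap not yet reached, full $1,555.12 is subject → $1,555.12 × 0.009 = $14.00
Garnishment: $1,555.12 × 0.053 = $82.42
AD&D insurance premium: $95.63
Total deductions = $93.31 + $151.62 + $344.71 + $78.61 + $14.00 + $82.42 + $95.63 = $860.30
Net pay = $1,555.12 − $860.30 = $694.82

$694.82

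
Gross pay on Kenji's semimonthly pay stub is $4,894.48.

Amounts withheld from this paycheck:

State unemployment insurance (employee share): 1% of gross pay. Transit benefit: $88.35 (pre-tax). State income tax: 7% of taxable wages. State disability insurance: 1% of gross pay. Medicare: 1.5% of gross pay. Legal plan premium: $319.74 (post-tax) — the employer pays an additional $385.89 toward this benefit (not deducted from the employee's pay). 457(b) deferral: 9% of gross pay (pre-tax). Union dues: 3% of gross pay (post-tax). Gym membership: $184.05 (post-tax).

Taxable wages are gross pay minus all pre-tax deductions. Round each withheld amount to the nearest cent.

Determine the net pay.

$3,238.12

457(b) deferral: $4,894.48 × 0.09 = $440.50
Transit benefit: $88.35
Pre-tax total = $440.50 + $88.35 = $528.85
Taxable wages = $4,894.48 − $528.85 = $4,365.63
State income tax: $4,365.63 × 0.07 = $305.59
State disability insurance: $4,894.48 × 0.01 = $48.94
Medicare: $4,894.48 × 0.015 = $73.42
State unemployment insurance (employee share): $4,894.48 × 0.01 = $48.94
Gym membership: $184.05
Union dues: $4,894.48 × 0.03 = $146.83
Legal plan premium: $319.74
(Employer's $385.89 toward legal plan premium is not withheld from the employee.)
Total deductions = $440.50 + $88.35 + $305.59 + $48.94 + $73.42 + $48.94 + $184.05 + $146.83 + $319.74 = $1,656.36
Net pay = $4,894.48 − $1,656.36 = $3,238.12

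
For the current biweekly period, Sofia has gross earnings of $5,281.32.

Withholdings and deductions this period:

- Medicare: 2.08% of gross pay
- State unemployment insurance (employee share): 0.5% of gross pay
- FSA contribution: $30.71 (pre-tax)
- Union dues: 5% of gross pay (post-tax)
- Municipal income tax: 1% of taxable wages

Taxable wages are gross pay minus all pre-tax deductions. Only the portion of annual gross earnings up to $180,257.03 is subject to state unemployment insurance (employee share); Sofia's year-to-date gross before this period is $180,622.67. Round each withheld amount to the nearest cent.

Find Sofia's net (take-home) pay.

FSA contribution: $30.71
Taxable wages = $5,281.32 − $30.71 = $5,250.61
Municipal income tax: $5,250.61 × 0.01 = $52.51
State unemployment insurance (employee share): annual cap $180,257.03 already reached (YTD $180,622.67), so $0.00
Medicare: $5,281.32 × 0.0208 = $109.85
Union dues: $5,281.32 × 0.05 = $264.07
Total deductions = $30.71 + $52.51 + $0.00 + $109.85 + $264.07 = $457.14
Net pay = $5,281.32 − $457.14 = $4,824.18

$4,824.18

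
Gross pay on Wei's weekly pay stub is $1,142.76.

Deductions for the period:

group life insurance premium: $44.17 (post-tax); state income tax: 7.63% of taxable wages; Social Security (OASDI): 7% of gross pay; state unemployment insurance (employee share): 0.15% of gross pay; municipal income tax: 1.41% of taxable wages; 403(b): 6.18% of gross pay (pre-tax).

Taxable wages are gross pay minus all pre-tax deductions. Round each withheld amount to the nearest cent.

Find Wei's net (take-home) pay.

403(b): $1,142.76 × 0.0618 = $70.62
Taxable wages = $1,142.76 − $70.62 = $1,072.14
State income tax: $1,072.14 × 0.0763 = $81.80
Municipal income tax: $1,072.14 × 0.0141 = $15.12
State unemployment insurance (employee share): $1,142.76 × 0.0015 = $1.71
Social Security (OASDI): $1,142.76 × 0.07 = $79.99
Group life insurance premium: $44.17
Total deductions = $70.62 + $81.80 + $15.12 + $1.71 + $79.99 + $44.17 = $293.41
Net pay = $1,142.76 − $293.41 = $849.35

$849.35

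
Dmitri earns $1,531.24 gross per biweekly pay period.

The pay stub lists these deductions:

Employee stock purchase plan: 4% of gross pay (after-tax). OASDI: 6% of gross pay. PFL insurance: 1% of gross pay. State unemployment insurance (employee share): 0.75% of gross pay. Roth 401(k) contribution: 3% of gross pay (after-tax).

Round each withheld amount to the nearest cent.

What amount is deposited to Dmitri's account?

$1,305.39

State unemployment insurance (employee share): $1,531.24 × 0.0075 = $11.48
PFL insurance: $1,531.24 × 0.01 = $15.31
OASDI: $1,531.24 × 0.06 = $91.87
Employee stock purchase plan: $1,531.24 × 0.04 = $61.25
Roth 401(k) contribution: $1,531.24 × 0.03 = $45.94
Total deductions = $11.48 + $15.31 + $91.87 + $61.25 + $45.94 = $225.85
Net pay = $1,531.24 − $225.85 = $1,305.39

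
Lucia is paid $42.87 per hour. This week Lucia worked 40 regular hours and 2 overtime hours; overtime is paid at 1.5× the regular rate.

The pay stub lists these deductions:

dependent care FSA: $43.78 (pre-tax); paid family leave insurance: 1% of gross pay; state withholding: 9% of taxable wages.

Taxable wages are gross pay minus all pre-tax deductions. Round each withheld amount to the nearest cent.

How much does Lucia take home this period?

Regular pay: 40 × $42.87 = $1,714.80
Overtime pay: 2 × $42.87 × 1.5 = $128.61
Gross pay = $1,714.80 + $128.61 = $1,843.41
Dependent care FSA: $43.78
Taxable wages = $1,843.41 − $43.78 = $1,799.63
State withholding: $1,799.63 × 0.09 = $161.97
Paid family leave insurance: $1,843.41 × 0.01 = $18.43
Total deductions = $43.78 + $161.97 + $18.43 = $224.18
Net pay = $1,843.41 − $224.18 = $1,619.23

$1,619.23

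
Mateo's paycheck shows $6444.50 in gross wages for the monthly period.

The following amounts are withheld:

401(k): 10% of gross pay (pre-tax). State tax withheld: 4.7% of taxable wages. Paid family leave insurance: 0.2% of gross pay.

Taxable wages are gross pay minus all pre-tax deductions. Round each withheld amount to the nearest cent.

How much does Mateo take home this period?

401(k): $6444.50 × 0.1 = $644.45
Taxable wages = $6444.50 − $644.45 = $5800.05
State tax withheld: $5800.05 × 0.047 = $272.60
Paid family leave insurance: $6444.50 × 0.002 = $12.89
Total deductions = $644.45 + $272.60 + $12.89 = $929.94
Net pay = $6444.50 − $929.94 = $5514.56

$5514.56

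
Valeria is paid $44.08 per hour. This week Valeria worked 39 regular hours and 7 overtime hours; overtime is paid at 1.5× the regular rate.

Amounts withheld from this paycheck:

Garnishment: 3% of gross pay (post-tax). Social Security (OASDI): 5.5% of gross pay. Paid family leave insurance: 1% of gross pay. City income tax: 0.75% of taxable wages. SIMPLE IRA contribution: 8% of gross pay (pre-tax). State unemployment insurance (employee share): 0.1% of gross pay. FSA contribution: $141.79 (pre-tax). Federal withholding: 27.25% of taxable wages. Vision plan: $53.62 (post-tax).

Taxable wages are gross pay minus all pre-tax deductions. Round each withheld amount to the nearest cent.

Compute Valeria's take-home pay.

$1,080.15

Regular pay: 39 × $44.08 = $1,719.12
Overtime pay: 7 × $44.08 × 1.5 = $462.84
Gross pay = $1,719.12 + $462.84 = $2,181.96
FSA contribution: $141.79
SIMPLE IRA contribution: $2,181.96 × 0.08 = $174.56
Pre-tax total = $141.79 + $174.56 = $316.35
Taxable wages = $2,181.96 − $316.35 = $1,865.61
Federal withholding: $1,865.61 × 0.2725 = $508.38
City income tax: $1,865.61 × 0.0075 = $13.99
Social Security (OASDI): $2,181.96 × 0.055 = $120.01
State unemployment insurance (employee share): $2,181.96 × 0.001 = $2.18
Paid family leave insurance: $2,181.96 × 0.01 = $21.82
Vision plan: $53.62
Garnishment: $2,181.96 × 0.03 = $65.46
Total deductions = $141.79 + $174.56 + $508.38 + $13.99 + $120.01 + $2.18 + $21.82 + $53.62 + $65.46 = $1,101.81
Net pay = $2,181.96 − $1,101.81 = $1,080.15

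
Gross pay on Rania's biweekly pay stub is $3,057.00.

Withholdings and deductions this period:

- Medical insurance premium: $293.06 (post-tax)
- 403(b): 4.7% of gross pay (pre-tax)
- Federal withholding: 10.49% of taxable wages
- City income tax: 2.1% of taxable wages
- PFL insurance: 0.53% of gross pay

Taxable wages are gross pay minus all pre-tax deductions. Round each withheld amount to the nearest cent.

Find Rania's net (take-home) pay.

$2,237.27

403(b): $3,057.00 × 0.047 = $143.68
Taxable wages = $3,057.00 − $143.68 = $2,913.32
Federal withholding: $2,913.32 × 0.1049 = $305.61
City income tax: $2,913.32 × 0.021 = $61.18
PFL insurance: $3,057.00 × 0.0053 = $16.20
Medical insurance premium: $293.06
Total deductions = $143.68 + $305.61 + $61.18 + $16.20 + $293.06 = $819.73
Net pay = $3,057.00 − $819.73 = $2,237.27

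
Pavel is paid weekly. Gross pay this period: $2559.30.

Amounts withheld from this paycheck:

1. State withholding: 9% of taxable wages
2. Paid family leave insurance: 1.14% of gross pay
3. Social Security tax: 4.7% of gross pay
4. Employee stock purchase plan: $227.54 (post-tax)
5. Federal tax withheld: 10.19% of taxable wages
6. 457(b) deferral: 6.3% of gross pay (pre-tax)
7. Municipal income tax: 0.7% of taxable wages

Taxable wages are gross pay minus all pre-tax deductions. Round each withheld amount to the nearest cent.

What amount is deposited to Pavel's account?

457(b) deferral: $2559.30 × 0.063 = $161.24
Taxable wages = $2559.30 − $161.24 = $2398.06
Municipal income tax: $2398.06 × 0.007 = $16.79
Federal tax withheld: $2398.06 × 0.1019 = $244.36
State withholding: $2398.06 × 0.09 = $215.83
Social Security tax: $2559.30 × 0.047 = $120.29
Paid family leave insurance: $2559.30 × 0.0114 = $29.18
Employee stock purchase plan: $227.54
Total deductions = $161.24 + $16.79 + $244.36 + $215.83 + $120.29 + $29.18 + $227.54 = $1015.23
Net pay = $2559.30 − $1015.23 = $1544.07

$1544.07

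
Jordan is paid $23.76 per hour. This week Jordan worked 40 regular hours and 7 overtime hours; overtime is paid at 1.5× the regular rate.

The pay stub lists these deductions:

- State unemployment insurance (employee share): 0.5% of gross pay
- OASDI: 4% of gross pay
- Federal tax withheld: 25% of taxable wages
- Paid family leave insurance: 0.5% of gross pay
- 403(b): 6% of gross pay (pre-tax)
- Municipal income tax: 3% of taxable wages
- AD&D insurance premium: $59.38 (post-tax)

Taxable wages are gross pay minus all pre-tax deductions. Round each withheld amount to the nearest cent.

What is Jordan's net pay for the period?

Regular pay: 40 × $23.76 = $950.40
Overtime pay: 7 × $23.76 × 1.5 = $249.48
Gross pay = $950.40 + $249.48 = $1,199.88
403(b): $1,199.88 × 0.06 = $71.99
Taxable wages = $1,199.88 − $71.99 = $1,127.89
Federal tax withheld: $1,127.89 × 0.25 = $281.97
Municipal income tax: $1,127.89 × 0.03 = $33.84
Paid family leave insurance: $1,199.88 × 0.005 = $6.00
OASDI: $1,199.88 × 0.04 = $48.00
State unemployment insurance (employee share): $1,199.88 × 0.005 = $6.00
AD&D insurance premium: $59.38
Total deductions = $71.99 + $281.97 + $33.84 + $6.00 + $48.00 + $6.00 + $59.38 = $507.18
Net pay = $1,199.88 − $507.18 = $692.70

$692.70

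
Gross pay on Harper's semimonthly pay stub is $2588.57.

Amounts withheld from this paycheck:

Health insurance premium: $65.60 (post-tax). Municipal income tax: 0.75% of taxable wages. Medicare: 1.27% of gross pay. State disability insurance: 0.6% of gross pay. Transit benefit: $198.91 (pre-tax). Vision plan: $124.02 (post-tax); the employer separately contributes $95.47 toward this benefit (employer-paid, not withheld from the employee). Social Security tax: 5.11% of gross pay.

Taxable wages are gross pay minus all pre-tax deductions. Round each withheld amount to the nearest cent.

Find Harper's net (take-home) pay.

Transit benefit: $198.91
Taxable wages = $2588.57 − $198.91 = $2389.66
Municipal income tax: $2389.66 × 0.0075 = $17.92
State disability insurance: $2588.57 × 0.006 = $15.53
Medicare: $2588.57 × 0.0127 = $32.87
Social Security tax: $2588.57 × 0.0511 = $132.28
Health insurance premium: $65.60
Vision plan: $124.02
(Employer's $95.47 toward vision plan is not withheld from the employee.)
Total deductions = $198.91 + $17.92 + $15.53 + $32.87 + $132.28 + $65.60 + $124.02 = $587.13
Net pay = $2588.57 − $587.13 = $2001.44

$2001.44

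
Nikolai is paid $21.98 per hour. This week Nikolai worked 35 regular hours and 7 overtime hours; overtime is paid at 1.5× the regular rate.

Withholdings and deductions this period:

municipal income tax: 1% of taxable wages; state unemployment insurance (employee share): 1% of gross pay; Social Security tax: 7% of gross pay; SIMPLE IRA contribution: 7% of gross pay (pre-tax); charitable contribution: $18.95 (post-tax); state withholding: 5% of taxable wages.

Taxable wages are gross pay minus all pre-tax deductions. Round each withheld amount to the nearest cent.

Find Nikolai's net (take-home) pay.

$775.32

Regular pay: 35 × $21.98 = $769.30
Overtime pay: 7 × $21.98 × 1.5 = $230.79
Gross pay = $769.30 + $230.79 = $1,000.09
SIMPLE IRA contribution: $1,000.09 × 0.07 = $70.01
Taxable wages = $1,000.09 − $70.01 = $930.08
Municipal income tax: $930.08 × 0.01 = $9.30
State withholding: $930.08 × 0.05 = $46.50
Social Security tax: $1,000.09 × 0.07 = $70.01
State unemployment insurance (employee share): $1,000.09 × 0.01 = $10.00
Charitable contribution: $18.95
Total deductions = $70.01 + $9.30 + $46.50 + $70.01 + $10.00 + $18.95 = $224.77
Net pay = $1,000.09 − $224.77 = $775.32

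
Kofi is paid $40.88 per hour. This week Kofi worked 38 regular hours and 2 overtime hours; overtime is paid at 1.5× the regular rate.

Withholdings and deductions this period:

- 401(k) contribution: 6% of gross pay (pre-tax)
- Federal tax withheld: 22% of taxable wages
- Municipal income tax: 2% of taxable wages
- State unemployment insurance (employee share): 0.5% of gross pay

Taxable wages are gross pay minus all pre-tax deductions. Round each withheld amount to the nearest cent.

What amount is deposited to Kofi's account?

$1,189.02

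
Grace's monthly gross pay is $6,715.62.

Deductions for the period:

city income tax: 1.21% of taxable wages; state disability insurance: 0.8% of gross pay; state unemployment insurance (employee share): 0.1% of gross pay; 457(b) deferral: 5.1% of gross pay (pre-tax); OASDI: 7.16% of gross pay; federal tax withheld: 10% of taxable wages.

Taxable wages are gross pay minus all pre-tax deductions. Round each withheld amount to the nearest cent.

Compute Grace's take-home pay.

457(b) deferral: $6,715.62 × 0.051 = $342.50
Taxable wages = $6,715.62 − $342.50 = $6,373.12
Federal tax withheld: $6,373.12 × 0.1 = $637.31
City income tax: $6,373.12 × 0.0121 = $77.11
State unemployment insurance (employee share): $6,715.62 × 0.001 = $6.72
State disability insurance: $6,715.62 × 0.008 = $53.72
OASDI: $6,715.62 × 0.0716 = $480.84
Total deductions = $342.50 + $637.31 + $77.11 + $6.72 + $53.72 + $480.84 = $1,598.20
Net pay = $6,715.62 − $1,598.20 = $5,117.42

$5,117.42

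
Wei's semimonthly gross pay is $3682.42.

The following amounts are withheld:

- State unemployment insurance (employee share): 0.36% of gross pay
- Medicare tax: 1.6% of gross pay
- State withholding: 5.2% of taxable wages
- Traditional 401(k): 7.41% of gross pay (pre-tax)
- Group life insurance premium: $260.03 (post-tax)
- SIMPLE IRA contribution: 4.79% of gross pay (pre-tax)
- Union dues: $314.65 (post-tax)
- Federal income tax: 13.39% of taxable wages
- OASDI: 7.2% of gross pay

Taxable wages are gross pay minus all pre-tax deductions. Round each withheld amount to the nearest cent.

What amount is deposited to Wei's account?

SIMPLE IRA contribution: $3682.42 × 0.0479 = $176.39
Traditional 401(k): $3682.42 × 0.0741 = $272.87
Pre-tax total = $176.39 + $272.87 = $449.26
Taxable wages = $3682.42 − $449.26 = $3233.16
Federal income tax: $3233.16 × 0.1339 = $432.92
State withholding: $3233.16 × 0.052 = $168.12
Medicare tax: $3682.42 × 0.016 = $58.92
OASDI: $3682.42 × 0.072 = $265.13
State unemployment insurance (employee share): $3682.42 × 0.0036 = $13.26
Group life insurance premium: $260.03
Union dues: $314.65
Total deductions = $176.39 + $272.87 + $432.92 + $168.12 + $58.92 + $265.13 + $13.26 + $260.03 + $314.65 = $1962.29
Net pay = $3682.42 − $1962.29 = $1720.13

$1720.13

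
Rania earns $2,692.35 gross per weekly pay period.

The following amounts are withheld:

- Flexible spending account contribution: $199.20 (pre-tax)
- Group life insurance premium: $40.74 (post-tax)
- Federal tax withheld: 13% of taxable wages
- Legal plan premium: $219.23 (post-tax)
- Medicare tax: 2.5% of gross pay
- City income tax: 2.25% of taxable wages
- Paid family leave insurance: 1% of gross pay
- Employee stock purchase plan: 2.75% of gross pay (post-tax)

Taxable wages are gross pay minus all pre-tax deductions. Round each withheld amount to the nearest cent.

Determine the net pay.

$1,684.70

Flexible spending account contribution: $199.20
Taxable wages = $2,692.35 − $199.20 = $2,493.15
City income tax: $2,493.15 × 0.0225 = $56.10
Federal tax withheld: $2,493.15 × 0.13 = $324.11
Paid family leave insurance: $2,692.35 × 0.01 = $26.92
Medicare tax: $2,692.35 × 0.025 = $67.31
Legal plan premium: $219.23
Employee stock purchase plan: $2,692.35 × 0.0275 = $74.04
Group life insurance premium: $40.74
Total deductions = $199.20 + $56.10 + $324.11 + $26.92 + $67.31 + $219.23 + $74.04 + $40.74 = $1,007.65
Net pay = $2,692.35 − $1,007.65 = $1,684.70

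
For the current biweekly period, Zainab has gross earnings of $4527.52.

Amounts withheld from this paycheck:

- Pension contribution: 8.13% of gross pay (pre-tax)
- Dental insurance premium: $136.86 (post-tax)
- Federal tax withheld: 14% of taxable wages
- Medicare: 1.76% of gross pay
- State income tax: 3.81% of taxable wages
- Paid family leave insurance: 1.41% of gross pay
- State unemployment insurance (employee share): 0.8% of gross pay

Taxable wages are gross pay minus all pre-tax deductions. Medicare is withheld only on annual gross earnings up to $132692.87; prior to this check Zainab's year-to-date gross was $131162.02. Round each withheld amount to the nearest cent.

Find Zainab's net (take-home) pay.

Pension contribution: $4527.52 × 0.0813 = $368.09
Taxable wages = $4527.52 − $368.09 = $4159.43
State income tax: $4159.43 × 0.0381 = $158.47
Federal tax withheld: $4159.43 × 0.14 = $582.32
State unemployment insurance (employee share): $4527.52 × 0.008 = $36.22
Medicare: only $132692.87 − $131162.02 = $1530.85 of this check is subject → $1530.85 × 0.0176 = $26.94
Paid family leave insurance: $4527.52 × 0.0141 = $63.84
Dental insurance premium: $136.86
Total deductions = $368.09 + $158.47 + $582.32 + $36.22 + $26.94 + $63.84 + $136.86 = $1372.74
Net pay = $4527.52 − $1372.74 = $3154.78

$3154.78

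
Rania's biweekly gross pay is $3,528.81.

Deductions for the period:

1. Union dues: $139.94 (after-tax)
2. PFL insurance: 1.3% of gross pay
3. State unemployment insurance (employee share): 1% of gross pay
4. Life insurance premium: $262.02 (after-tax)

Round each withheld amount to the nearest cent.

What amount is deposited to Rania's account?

$3,045.69

PFL insurance: $3,528.81 × 0.013 = $45.87
State unemployment insurance (employee share): $3,528.81 × 0.01 = $35.29
Life insurance premium: $262.02
Union dues: $139.94
Total deductions = $45.87 + $35.29 + $262.02 + $139.94 = $483.12
Net pay = $3,528.81 − $483.12 = $3,045.69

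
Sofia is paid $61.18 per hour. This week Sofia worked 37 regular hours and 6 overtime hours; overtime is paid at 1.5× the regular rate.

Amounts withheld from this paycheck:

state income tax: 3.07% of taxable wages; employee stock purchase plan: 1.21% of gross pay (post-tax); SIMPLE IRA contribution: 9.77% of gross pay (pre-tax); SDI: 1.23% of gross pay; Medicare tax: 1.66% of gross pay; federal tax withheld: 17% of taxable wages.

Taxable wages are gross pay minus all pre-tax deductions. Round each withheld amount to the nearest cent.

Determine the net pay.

$1,914.29

Regular pay: 37 × $61.18 = $2,263.66
Overtime pay: 6 × $61.18 × 1.5 = $550.62
Gross pay = $2,263.66 + $550.62 = $2,814.28
SIMPLE IRA contribution: $2,814.28 × 0.0977 = $274.96
Taxable wages = $2,814.28 − $274.96 = $2,539.32
Federal tax withheld: $2,539.32 × 0.17 = $431.68
State income tax: $2,539.32 × 0.0307 = $77.96
SDI: $2,814.28 × 0.0123 = $34.62
Medicare tax: $2,814.28 × 0.0166 = $46.72
Employee stock purchase plan: $2,814.28 × 0.0121 = $34.05
Total deductions = $274.96 + $431.68 + $77.96 + $34.62 + $46.72 + $34.05 = $899.99
Net pay = $2,814.28 − $899.99 = $1,914.29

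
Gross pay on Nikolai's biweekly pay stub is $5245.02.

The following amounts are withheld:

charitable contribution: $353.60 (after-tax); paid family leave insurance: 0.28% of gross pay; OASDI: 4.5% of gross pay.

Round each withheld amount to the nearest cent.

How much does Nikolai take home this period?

$4640.70

Paid family leave insurance: $5245.02 × 0.0028 = $14.69
OASDI: $5245.02 × 0.045 = $236.03
Charitable contribution: $353.60
Total deductions = $14.69 + $236.03 + $353.60 = $604.32
Net pay = $5245.02 − $604.32 = $4640.70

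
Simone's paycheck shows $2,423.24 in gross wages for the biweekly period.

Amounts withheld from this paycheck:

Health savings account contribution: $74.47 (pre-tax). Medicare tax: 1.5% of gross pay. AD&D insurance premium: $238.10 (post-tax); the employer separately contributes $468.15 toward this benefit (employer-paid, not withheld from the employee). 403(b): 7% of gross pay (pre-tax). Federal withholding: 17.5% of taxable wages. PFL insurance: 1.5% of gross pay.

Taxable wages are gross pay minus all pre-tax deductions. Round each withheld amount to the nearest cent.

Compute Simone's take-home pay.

$1,486.99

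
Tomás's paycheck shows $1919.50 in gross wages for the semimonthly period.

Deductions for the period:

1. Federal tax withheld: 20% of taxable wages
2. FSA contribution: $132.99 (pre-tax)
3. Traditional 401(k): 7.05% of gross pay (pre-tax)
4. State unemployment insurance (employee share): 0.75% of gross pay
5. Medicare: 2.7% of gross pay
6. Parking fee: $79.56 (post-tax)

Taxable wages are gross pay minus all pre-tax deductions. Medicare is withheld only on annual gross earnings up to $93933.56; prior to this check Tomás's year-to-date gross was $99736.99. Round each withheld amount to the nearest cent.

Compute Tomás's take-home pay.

Traditional 401(k): $1919.50 × 0.0705 = $135.32
FSA contribution: $132.99
Pre-tax total = $135.32 + $132.99 = $268.31
Taxable wages = $1919.50 − $268.31 = $1651.19
Federal tax withheld: $1651.19 × 0.2 = $330.24
Medicare: annual cap $93933.56 already reached (YTD $99736.99), so $0.00
State unemployment insurance (employee share): $1919.50 × 0.0075 = $14.40
Parking fee: $79.56
Total deductions = $135.32 + $132.99 + $330.24 + $0.00 + $14.40 + $79.56 = $692.51
Net pay = $1919.50 − $692.51 = $1226.99

$1226.99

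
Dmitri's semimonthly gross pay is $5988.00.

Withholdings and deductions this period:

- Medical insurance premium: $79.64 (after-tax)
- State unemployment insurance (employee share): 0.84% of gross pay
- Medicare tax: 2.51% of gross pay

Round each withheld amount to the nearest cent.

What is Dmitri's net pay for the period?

State unemployment insurance (employee share): $5988.00 × 0.0084 = $50.30
Medicare tax: $5988.00 × 0.0251 = $150.30
Medical insurance premium: $79.64
Total deductions = $50.30 + $150.30 + $79.64 = $280.24
Net pay = $5988.00 − $280.24 = $5707.76

$5707.76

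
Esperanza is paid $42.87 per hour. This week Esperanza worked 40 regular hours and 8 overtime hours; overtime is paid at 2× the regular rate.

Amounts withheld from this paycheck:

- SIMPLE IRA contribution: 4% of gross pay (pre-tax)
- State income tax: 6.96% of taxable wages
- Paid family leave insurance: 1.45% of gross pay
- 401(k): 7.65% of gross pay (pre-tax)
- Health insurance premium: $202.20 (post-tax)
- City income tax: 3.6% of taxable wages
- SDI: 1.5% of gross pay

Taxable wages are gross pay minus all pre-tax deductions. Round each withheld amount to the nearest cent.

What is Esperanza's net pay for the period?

Regular pay: 40 × $42.87 = $1,714.80
Overtime pay: 8 × $42.87 × 2 = $685.92
Gross pay = $1,714.80 + $685.92 = $2,400.72
SIMPLE IRA contribution: $2,400.72 × 0.04 = $96.03
401(k): $2,400.72 × 0.0765 = $183.66
Pre-tax total = $96.03 + $183.66 = $279.69
Taxable wages = $2,400.72 − $279.69 = $2,121.03
City income tax: $2,121.03 × 0.036 = $76.36
State income tax: $2,121.03 × 0.0696 = $147.62
SDI: $2,400.72 × 0.015 = $36.01
Paid family leave insurance: $2,400.72 × 0.0145 = $34.81
Health insurance premium: $202.20
Total deductions = $96.03 + $183.66 + $76.36 + $147.62 + $36.01 + $34.81 + $202.20 = $776.69
Net pay = $2,400.72 − $776.69 = $1,624.03

$1,624.03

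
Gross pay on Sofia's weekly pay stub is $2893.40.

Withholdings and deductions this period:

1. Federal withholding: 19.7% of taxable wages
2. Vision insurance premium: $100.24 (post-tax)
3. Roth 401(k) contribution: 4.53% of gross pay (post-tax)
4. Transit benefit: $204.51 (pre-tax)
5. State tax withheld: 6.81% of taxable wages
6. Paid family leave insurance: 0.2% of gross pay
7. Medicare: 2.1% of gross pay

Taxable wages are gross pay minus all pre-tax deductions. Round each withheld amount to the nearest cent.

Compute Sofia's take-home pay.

Transit benefit: $204.51
Taxable wages = $2893.40 − $204.51 = $2688.89
State tax withheld: $2688.89 × 0.0681 = $183.11
Federal withholding: $2688.89 × 0.197 = $529.71
Paid family leave insurance: $2893.40 × 0.002 = $5.79
Medicare: $2893.40 × 0.021 = $60.76
Vision insurance premium: $100.24
Roth 401(k) contribution: $2893.40 × 0.0453 = $131.07
Total deductions = $204.51 + $183.11 + $529.71 + $5.79 + $60.76 + $100.24 + $131.07 = $1215.19
Net pay = $2893.40 − $1215.19 = $1678.21

$1678.21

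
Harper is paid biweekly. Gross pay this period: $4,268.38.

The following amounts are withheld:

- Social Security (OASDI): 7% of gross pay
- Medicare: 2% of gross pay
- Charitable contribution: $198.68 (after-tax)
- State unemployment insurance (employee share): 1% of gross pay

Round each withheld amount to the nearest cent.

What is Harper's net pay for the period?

Medicare: $4,268.38 × 0.02 = $85.37
Social Security (OASDI): $4,268.38 × 0.07 = $298.79
State unemployment insurance (employee share): $4,268.38 × 0.01 = $42.68
Charitable contribution: $198.68
Total deductions = $85.37 + $298.79 + $42.68 + $198.68 = $625.52
Net pay = $4,268.38 − $625.52 = $3,642.86

$3,642.86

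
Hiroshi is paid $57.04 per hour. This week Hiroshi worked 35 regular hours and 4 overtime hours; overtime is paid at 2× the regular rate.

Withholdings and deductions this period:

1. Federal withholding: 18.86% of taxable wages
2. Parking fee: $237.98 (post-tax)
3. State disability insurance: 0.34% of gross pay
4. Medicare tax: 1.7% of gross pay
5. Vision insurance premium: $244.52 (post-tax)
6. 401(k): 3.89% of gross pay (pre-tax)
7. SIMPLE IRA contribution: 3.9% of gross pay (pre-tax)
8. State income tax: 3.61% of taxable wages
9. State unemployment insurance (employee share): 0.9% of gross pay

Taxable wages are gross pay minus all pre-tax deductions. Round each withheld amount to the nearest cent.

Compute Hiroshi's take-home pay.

$1,198.84

Regular pay: 35 × $57.04 = $1,996.40
Overtime pay: 4 × $57.04 × 2 = $456.32
Gross pay = $1,996.40 + $456.32 = $2,452.72
SIMPLE IRA contribution: $2,452.72 × 0.039 = $95.66
401(k): $2,452.72 × 0.0389 = $95.41
Pre-tax total = $95.66 + $95.41 = $191.07
Taxable wages = $2,452.72 − $191.07 = $2,261.65
State income tax: $2,261.65 × 0.0361 = $81.65
Federal withholding: $2,261.65 × 0.1886 = $426.55
State disability insurance: $2,452.72 × 0.0034 = $8.34
Medicare tax: $2,452.72 × 0.017 = $41.70
State unemployment insurance (employee share): $2,452.72 × 0.009 = $22.07
Vision insurance premium: $244.52
Parking fee: $237.98
Total deductions = $95.66 + $95.41 + $81.65 + $426.55 + $8.34 + $41.70 + $22.07 + $244.52 + $237.98 = $1,253.88
Net pay = $2,452.72 − $1,253.88 = $1,198.84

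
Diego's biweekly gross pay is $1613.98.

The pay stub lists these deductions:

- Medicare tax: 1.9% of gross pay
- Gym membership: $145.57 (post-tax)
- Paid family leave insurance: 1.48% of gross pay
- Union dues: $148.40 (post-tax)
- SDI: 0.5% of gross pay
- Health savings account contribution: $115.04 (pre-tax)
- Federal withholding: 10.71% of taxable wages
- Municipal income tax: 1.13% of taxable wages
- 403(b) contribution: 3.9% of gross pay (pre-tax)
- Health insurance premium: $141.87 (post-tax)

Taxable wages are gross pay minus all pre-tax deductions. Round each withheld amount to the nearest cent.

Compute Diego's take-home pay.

403(b) contribution: $1613.98 × 0.039 = $62.95
Health savings account contribution: $115.04
Pre-tax total = $62.95 + $115.04 = $177.99
Taxable wages = $1613.98 − $177.99 = $1435.99
Federal withholding: $1435.99 × 0.1071 = $153.79
Municipal income tax: $1435.99 × 0.0113 = $16.23
SDI: $1613.98 × 0.005 = $8.07
Medicare tax: $1613.98 × 0.019 = $30.67
Paid family leave insurance: $1613.98 × 0.0148 = $23.89
Union dues: $148.40
Gym membership: $145.57
Health insurance premium: $141.87
Total deductions = $62.95 + $115.04 + $153.79 + $16.23 + $8.07 + $30.67 + $23.89 + $148.40 + $145.57 + $141.87 = $846.48
Net pay = $1613.98 − $846.48 = $767.50

$767.50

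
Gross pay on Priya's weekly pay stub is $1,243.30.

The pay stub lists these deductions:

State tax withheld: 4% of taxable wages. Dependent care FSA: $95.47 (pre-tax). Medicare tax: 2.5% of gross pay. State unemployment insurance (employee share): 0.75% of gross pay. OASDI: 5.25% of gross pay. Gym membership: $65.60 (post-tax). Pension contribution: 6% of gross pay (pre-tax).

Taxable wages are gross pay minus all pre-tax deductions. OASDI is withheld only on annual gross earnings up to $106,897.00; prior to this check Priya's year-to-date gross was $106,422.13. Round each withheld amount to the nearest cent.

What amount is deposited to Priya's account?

Dependent care FSA: $95.47
Pension contribution: $1,243.30 × 0.06 = $74.60
Pre-tax total = $95.47 + $74.60 = $170.07
Taxable wages = $1,243.30 − $170.07 = $1,073.23
State tax withheld: $1,073.23 × 0.04 = $42.93
Medicare tax: $1,243.30 × 0.025 = $31.08
OASDI: only $106,897.00 − $106,422.13 = $474.87 of this check is subject → $474.87 × 0.0525 = $24.93
State unemployment insurance (employee share): $1,243.30 × 0.0075 = $9.32
Gym membership: $65.60
Total deductions = $95.47 + $74.60 + $42.93 + $31.08 + $24.93 + $9.32 + $65.60 = $343.93
Net pay = $1,243.30 − $343.93 = $899.37

$899.37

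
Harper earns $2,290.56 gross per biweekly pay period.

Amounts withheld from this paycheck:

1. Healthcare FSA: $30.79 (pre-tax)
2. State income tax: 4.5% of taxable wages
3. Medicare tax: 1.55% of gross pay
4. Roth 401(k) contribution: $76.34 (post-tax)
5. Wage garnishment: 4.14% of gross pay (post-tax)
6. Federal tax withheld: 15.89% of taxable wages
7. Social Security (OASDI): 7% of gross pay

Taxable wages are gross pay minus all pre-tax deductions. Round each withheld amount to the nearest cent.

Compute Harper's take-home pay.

Healthcare FSA: $30.79
Taxable wages = $2,290.56 − $30.79 = $2,259.77
State income tax: $2,259.77 × 0.045 = $101.69
Federal tax withheld: $2,259.77 × 0.1589 = $359.08
Medicare tax: $2,290.56 × 0.0155 = $35.50
Social Security (OASDI): $2,290.56 × 0.07 = $160.34
Roth 401(k) contribution: $76.34
Wage garnishment: $2,290.56 × 0.0414 = $94.83
Total deductions = $30.79 + $101.69 + $359.08 + $35.50 + $160.34 + $76.34 + $94.83 = $858.57
Net pay = $2,290.56 − $858.57 = $1,431.99

$1,431.99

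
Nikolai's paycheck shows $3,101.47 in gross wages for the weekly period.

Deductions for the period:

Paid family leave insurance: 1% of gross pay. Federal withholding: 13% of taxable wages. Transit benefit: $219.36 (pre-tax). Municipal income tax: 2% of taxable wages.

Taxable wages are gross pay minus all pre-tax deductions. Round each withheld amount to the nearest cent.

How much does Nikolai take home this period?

$2,418.79

Transit benefit: $219.36
Taxable wages = $3,101.47 − $219.36 = $2,882.11
Municipal income tax: $2,882.11 × 0.02 = $57.64
Federal withholding: $2,882.11 × 0.13 = $374.67
Paid family leave insurance: $3,101.47 × 0.01 = $31.01
Total deductions = $219.36 + $57.64 + $374.67 + $31.01 = $682.68
Net pay = $3,101.47 − $682.68 = $2,418.79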